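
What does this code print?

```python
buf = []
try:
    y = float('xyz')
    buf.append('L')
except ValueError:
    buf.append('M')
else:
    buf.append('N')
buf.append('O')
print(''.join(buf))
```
MO

else block skipped when exception is caught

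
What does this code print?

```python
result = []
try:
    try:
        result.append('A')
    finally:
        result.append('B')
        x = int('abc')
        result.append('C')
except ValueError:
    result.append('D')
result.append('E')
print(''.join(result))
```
ABDE

Exception in inner finally caught by outer except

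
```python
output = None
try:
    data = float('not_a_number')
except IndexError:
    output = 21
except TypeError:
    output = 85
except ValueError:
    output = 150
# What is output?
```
150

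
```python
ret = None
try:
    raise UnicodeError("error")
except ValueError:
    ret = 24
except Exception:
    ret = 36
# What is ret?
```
24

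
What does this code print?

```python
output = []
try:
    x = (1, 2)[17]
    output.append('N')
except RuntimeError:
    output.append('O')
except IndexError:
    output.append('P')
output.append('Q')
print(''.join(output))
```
PQ

IndexError is caught by its specific handler, not RuntimeError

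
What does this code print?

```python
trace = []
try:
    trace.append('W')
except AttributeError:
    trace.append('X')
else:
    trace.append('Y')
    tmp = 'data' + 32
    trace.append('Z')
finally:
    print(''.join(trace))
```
WY

Try succeeds, else appends 'Y', TypeError in else is uncaught, finally prints before exception propagates ('Z' never appended)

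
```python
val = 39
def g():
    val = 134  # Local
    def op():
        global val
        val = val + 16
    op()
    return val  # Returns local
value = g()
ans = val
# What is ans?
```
55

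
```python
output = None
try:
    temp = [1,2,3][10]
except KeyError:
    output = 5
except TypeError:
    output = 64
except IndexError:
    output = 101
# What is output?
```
101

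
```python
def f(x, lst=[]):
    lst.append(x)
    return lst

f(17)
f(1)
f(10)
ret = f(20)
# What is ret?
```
[17, 1, 10, 20]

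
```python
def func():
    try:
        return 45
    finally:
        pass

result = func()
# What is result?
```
45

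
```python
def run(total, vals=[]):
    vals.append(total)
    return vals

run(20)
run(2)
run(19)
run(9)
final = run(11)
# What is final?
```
[20, 2, 19, 9, 11]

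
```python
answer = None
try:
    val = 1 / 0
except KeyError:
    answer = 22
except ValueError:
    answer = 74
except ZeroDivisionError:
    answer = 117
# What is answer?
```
117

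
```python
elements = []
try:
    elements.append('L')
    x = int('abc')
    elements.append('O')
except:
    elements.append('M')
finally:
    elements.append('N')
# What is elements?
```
['L', 'M', 'N']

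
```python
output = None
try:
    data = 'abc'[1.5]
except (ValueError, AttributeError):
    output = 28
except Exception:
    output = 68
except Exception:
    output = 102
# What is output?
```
68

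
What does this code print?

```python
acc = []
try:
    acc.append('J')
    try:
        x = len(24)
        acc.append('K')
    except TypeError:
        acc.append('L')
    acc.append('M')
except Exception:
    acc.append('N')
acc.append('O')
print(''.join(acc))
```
JLMO

Inner exception caught by inner handler, outer continues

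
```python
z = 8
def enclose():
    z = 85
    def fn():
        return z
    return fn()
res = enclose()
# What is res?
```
85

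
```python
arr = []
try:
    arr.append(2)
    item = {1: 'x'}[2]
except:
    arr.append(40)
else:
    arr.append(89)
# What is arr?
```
[2, 40]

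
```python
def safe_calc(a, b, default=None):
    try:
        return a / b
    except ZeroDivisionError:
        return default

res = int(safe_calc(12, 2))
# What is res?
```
6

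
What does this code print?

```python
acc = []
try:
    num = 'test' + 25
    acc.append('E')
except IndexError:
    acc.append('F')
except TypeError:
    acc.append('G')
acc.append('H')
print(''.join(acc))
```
GH

TypeError is caught by its specific handler, not IndexError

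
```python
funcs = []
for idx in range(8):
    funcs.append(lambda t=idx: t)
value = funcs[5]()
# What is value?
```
5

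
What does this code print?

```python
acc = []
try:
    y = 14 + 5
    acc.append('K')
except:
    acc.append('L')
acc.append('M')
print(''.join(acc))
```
KM

No exception, try block completes normally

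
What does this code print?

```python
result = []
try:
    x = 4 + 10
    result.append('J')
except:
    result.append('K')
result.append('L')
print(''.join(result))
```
JL

No exception, try block completes normally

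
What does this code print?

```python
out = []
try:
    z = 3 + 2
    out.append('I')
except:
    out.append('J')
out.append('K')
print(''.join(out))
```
IK

No exception, try block completes normally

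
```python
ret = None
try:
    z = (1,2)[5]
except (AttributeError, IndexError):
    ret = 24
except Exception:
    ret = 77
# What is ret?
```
24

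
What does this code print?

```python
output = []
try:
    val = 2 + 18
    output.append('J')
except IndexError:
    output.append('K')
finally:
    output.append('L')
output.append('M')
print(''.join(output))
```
JLM

finally runs after normal execution too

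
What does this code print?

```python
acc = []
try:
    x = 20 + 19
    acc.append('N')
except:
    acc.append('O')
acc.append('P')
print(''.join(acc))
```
NP

No exception, try block completes normally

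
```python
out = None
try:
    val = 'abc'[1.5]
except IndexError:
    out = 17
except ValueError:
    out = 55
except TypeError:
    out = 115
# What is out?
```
115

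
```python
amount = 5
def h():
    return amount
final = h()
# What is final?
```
5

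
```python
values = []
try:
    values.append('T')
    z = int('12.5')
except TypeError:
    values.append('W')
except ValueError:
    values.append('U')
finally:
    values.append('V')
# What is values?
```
['T', 'U', 'V']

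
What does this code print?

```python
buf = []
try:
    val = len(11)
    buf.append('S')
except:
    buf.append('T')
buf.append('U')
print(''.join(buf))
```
TU

Exception raised in try, caught by bare except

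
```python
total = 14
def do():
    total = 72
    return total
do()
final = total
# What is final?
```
14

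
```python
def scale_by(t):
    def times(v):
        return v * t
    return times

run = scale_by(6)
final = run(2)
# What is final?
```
12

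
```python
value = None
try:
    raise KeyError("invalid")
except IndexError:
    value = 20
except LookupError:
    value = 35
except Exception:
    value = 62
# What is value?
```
35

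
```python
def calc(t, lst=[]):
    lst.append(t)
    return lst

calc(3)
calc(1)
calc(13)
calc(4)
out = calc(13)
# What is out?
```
[3, 1, 13, 4, 13]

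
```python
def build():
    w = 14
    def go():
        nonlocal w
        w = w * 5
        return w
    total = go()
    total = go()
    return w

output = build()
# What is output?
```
350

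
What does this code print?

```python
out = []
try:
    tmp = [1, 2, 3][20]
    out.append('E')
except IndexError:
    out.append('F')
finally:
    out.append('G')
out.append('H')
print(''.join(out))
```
FGH

finally always runs, even after exception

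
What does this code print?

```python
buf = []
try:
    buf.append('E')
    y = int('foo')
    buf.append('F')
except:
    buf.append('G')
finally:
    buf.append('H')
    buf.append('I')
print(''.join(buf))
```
EGHI

Code before exception runs, then except, then all of finally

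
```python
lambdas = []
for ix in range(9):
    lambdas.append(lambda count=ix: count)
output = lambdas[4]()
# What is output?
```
4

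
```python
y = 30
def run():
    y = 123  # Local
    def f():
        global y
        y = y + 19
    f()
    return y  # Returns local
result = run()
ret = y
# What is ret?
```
49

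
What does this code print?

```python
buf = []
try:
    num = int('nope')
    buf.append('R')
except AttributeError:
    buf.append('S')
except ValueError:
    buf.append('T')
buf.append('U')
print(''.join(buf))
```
TU

ValueError is caught by its specific handler, not AttributeError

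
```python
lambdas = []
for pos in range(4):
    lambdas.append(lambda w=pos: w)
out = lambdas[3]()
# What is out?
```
3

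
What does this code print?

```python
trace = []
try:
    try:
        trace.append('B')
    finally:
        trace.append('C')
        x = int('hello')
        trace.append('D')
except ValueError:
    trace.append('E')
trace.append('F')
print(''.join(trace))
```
BCEF

Exception in inner finally caught by outer except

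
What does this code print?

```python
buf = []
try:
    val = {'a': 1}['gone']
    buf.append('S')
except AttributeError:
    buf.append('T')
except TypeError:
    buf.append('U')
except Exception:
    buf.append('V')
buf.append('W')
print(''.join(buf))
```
VW

KeyError not specifically caught, falls to Exception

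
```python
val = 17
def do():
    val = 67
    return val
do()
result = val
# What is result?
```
17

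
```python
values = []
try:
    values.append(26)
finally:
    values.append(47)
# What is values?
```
[26, 47]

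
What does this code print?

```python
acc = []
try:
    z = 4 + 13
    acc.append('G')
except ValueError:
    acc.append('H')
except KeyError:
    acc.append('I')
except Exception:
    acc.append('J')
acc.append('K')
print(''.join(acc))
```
GK

No exception, try block completes normally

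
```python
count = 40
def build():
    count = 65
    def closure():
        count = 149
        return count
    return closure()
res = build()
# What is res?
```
149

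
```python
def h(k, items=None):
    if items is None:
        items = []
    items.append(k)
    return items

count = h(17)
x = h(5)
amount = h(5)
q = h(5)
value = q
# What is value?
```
[5]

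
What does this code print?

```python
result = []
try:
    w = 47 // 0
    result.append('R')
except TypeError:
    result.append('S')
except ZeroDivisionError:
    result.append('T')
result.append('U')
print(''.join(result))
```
TU

ZeroDivisionError is caught by its specific handler, not TypeError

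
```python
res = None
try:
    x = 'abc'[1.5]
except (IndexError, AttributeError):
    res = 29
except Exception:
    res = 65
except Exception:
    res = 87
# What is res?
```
65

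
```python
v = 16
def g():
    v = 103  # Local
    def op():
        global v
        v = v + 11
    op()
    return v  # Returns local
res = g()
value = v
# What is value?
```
27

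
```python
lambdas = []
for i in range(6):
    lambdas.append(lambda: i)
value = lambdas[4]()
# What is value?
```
5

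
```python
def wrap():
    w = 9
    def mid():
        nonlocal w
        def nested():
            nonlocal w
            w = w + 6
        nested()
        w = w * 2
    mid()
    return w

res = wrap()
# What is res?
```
30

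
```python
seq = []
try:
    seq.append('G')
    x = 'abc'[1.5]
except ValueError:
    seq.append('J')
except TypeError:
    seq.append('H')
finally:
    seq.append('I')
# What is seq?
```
['G', 'H', 'I']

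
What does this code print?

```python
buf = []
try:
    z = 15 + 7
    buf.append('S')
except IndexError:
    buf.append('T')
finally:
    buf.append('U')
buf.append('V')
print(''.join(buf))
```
SUV

finally runs after normal execution too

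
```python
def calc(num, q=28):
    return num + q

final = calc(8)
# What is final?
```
36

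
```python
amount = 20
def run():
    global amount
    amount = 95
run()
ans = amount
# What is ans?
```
95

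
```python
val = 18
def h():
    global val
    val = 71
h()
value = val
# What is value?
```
71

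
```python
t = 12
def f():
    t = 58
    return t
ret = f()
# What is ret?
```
58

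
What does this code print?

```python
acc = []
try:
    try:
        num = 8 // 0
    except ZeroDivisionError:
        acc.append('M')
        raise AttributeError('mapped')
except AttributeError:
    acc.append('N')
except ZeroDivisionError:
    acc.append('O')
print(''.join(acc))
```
MN

New AttributeError raised, caught by outer AttributeError handler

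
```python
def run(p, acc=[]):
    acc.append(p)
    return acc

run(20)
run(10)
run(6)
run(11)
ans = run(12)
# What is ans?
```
[20, 10, 6, 11, 12]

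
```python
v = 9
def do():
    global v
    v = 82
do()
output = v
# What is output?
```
82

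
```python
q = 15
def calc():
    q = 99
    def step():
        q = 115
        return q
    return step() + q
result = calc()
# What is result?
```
214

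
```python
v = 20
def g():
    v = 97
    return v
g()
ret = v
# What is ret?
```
20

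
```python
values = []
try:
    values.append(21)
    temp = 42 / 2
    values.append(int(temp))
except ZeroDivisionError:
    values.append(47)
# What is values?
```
[21, 21]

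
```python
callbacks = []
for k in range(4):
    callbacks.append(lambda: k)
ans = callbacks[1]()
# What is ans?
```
3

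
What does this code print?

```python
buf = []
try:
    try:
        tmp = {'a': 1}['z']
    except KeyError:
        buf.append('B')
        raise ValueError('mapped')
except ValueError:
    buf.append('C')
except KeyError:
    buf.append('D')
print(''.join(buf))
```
BC

New ValueError raised, caught by outer ValueError handler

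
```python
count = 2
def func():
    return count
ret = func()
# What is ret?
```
2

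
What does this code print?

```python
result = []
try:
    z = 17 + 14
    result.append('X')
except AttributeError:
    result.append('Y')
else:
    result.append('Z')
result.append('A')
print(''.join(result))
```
XZA

else block runs when no exception occurs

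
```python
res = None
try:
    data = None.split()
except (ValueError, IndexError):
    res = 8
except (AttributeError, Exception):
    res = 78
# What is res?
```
78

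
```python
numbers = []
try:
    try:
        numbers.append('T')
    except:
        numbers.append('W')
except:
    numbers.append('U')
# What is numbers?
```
['T']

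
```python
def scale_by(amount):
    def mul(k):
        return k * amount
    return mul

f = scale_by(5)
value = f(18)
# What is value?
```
90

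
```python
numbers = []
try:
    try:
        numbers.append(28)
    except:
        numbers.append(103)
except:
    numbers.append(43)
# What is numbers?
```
[28]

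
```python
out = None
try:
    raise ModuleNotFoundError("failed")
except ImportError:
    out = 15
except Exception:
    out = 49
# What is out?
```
15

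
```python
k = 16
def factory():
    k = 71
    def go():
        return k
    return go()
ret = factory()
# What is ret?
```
71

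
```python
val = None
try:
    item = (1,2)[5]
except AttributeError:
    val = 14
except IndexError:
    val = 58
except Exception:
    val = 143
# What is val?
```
58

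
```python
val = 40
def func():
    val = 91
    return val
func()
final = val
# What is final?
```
40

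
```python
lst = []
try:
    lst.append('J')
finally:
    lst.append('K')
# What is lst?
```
['J', 'K']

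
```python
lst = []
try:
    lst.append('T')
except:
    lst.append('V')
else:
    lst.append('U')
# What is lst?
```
['T', 'U']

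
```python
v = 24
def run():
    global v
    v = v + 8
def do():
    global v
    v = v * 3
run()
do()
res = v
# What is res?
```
96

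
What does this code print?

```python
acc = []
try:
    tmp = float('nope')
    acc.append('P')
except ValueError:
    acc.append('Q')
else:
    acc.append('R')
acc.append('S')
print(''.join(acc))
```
QS

else block skipped when exception is caught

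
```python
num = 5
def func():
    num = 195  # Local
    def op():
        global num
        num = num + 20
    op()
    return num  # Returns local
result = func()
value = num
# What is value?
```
25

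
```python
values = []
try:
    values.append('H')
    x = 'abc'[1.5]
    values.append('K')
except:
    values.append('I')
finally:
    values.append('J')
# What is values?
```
['H', 'I', 'J']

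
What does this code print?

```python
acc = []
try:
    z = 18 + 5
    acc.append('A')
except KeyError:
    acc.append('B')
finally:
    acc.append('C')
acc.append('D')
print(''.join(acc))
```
ACD

finally runs after normal execution too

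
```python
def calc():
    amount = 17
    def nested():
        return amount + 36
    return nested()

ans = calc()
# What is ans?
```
53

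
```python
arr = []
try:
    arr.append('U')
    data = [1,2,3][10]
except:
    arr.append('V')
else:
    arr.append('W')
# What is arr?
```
['U', 'V']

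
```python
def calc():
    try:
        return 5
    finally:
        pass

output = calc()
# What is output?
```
5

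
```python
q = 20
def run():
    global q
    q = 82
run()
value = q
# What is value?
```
82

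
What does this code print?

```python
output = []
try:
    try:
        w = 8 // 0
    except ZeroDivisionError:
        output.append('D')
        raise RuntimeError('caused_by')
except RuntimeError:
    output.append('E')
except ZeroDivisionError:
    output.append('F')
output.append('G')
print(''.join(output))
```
DEG

RuntimeError raised and caught, original ZeroDivisionError not re-raised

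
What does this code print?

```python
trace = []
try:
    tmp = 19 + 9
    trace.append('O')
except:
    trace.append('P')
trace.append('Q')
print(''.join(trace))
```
OQ

No exception, try block completes normally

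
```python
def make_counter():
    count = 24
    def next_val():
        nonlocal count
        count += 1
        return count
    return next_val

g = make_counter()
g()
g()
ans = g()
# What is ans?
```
27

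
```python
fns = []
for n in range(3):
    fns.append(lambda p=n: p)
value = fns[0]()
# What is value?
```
0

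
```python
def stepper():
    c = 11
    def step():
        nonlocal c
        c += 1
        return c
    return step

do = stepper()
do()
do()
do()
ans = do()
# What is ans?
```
15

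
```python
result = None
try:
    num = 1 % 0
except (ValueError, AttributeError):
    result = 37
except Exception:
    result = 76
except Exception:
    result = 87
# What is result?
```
76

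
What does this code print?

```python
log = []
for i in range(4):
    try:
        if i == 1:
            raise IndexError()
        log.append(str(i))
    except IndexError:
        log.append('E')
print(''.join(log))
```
0E23

Exception on i=1 caught, loop continues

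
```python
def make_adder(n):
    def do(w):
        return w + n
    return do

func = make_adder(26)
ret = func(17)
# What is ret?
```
43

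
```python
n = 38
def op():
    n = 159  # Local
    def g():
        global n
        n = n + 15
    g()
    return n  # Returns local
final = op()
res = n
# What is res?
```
53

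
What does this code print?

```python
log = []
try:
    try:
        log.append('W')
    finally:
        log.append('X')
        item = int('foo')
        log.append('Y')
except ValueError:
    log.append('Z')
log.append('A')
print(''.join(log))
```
WXZA

Exception in inner finally caught by outer except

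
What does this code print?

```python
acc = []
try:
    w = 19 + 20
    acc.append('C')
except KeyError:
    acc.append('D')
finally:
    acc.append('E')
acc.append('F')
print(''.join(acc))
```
CEF

finally runs after normal execution too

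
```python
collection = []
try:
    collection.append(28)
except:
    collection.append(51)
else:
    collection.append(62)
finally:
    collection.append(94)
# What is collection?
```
[28, 62, 94]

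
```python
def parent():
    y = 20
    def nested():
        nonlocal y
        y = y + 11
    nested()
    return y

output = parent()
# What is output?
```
31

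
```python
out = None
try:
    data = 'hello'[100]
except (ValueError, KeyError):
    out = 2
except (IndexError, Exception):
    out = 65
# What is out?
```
65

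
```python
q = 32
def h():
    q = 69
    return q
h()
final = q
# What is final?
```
32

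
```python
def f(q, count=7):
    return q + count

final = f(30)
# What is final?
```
37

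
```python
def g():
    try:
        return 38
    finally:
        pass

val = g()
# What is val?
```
38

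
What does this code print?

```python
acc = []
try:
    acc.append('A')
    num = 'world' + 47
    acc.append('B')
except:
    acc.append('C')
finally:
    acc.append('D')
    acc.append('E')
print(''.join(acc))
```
ACDE

Code before exception runs, then except, then all of finally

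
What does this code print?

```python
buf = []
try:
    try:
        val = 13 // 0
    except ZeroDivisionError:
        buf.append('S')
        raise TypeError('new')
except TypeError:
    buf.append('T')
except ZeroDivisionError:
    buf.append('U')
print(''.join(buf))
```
ST

New TypeError raised, caught by outer TypeError handler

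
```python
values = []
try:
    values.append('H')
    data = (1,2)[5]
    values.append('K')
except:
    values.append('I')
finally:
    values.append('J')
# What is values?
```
['H', 'I', 'J']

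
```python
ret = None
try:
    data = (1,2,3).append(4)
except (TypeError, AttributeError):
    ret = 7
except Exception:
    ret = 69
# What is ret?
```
7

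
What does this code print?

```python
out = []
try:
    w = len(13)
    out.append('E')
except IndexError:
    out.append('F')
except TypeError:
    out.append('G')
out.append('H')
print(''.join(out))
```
GH

TypeError is caught by its specific handler, not IndexError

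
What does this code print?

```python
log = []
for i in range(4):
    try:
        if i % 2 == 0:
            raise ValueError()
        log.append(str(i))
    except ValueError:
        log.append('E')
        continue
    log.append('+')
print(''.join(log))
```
E1+E3+

continue in except skips rest of loop body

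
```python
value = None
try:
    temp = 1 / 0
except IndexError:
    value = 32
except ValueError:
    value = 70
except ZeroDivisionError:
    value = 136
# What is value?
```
136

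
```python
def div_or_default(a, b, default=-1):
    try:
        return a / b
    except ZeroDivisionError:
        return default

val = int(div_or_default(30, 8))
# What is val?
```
3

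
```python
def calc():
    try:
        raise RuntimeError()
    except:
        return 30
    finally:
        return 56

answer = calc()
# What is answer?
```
56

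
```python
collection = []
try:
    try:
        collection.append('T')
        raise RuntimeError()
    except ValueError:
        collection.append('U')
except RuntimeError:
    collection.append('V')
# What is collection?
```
['T', 'V']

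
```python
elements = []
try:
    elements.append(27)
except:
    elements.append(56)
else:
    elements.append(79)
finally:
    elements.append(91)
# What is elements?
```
[27, 79, 91]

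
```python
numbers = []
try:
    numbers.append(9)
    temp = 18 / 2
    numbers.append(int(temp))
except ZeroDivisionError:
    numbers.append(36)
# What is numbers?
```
[9, 9]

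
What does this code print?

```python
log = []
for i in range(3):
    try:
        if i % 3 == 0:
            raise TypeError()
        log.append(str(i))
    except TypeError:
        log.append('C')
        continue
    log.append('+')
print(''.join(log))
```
C1+2+

continue in except skips rest of loop body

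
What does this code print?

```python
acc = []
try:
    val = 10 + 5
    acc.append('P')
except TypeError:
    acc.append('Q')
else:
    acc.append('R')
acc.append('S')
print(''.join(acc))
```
PRS

else block runs when no exception occurs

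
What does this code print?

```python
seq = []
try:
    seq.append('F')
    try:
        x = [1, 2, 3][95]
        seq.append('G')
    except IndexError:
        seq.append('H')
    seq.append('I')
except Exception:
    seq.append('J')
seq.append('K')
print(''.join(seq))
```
FHIK

Inner exception caught by inner handler, outer continues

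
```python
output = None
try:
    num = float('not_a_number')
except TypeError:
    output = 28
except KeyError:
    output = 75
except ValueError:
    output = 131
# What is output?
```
131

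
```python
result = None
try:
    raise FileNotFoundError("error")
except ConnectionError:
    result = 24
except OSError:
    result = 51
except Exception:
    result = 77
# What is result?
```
51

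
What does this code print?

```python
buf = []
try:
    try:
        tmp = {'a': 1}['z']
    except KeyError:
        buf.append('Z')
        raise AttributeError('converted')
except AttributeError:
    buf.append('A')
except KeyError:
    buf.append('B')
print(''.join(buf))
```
ZA

New AttributeError raised, caught by outer AttributeError handler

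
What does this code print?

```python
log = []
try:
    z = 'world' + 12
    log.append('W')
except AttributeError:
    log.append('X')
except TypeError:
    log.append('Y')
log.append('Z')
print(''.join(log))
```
YZ

TypeError is caught by its specific handler, not AttributeError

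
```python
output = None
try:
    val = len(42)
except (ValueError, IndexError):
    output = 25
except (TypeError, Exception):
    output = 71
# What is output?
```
71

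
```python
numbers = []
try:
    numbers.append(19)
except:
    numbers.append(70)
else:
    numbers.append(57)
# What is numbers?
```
[19, 57]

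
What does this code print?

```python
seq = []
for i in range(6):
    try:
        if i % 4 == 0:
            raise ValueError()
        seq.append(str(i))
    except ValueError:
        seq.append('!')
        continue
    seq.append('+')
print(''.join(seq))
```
!1+2+3+!5+

continue in except skips rest of loop body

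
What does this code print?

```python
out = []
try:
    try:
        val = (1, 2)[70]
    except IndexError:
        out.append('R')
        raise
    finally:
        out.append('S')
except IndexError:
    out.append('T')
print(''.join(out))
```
RST

finally runs before re-raised exception propagates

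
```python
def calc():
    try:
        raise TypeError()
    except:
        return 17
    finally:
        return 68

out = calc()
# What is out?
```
68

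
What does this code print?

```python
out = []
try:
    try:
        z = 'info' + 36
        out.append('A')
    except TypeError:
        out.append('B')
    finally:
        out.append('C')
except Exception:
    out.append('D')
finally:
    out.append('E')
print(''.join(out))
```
BCE

Both finally blocks run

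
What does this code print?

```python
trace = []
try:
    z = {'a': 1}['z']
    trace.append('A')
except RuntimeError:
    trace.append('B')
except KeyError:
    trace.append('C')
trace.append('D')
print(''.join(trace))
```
CD

KeyError is caught by its specific handler, not RuntimeError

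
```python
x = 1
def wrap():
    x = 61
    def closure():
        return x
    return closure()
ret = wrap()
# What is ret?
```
61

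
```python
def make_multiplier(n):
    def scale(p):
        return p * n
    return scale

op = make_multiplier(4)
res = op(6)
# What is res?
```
24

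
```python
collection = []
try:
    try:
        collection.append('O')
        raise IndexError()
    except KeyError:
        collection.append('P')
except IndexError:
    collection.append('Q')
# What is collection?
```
['O', 'Q']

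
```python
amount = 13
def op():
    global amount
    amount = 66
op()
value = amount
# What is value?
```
66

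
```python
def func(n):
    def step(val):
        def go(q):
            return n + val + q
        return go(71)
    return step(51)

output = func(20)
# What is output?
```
142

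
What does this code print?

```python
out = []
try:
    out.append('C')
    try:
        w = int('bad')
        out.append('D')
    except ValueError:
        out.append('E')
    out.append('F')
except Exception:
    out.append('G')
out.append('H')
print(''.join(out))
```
CEFH

Inner exception caught by inner handler, outer continues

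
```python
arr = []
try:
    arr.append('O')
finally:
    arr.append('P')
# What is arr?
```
['O', 'P']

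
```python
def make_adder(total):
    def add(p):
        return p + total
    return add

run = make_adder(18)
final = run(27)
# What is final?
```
45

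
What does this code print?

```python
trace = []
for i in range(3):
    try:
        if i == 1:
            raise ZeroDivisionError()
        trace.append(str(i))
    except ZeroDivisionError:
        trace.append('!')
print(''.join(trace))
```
0!2

Exception on i=1 caught, loop continues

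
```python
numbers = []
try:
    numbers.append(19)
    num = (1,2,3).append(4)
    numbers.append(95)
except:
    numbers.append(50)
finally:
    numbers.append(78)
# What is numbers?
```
[19, 50, 78]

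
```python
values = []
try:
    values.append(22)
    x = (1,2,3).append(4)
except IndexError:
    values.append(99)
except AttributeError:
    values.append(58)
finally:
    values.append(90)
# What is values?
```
[22, 58, 90]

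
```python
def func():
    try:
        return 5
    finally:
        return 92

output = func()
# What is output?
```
92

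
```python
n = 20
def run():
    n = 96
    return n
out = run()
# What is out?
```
96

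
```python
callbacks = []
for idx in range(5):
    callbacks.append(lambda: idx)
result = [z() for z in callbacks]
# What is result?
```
[4, 4, 4, 4, 4]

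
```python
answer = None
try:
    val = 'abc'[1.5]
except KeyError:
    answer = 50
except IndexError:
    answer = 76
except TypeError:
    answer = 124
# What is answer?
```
124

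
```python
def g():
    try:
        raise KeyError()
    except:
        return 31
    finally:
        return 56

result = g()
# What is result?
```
56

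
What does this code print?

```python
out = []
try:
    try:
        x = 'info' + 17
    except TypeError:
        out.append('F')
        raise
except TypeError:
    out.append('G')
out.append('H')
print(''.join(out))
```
FGH

raise without argument re-raises current exception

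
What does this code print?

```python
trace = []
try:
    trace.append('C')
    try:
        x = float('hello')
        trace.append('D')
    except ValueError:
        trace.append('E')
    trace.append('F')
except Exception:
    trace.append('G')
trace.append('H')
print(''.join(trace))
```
CEFH

Inner exception caught by inner handler, outer continues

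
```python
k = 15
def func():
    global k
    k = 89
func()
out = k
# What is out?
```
89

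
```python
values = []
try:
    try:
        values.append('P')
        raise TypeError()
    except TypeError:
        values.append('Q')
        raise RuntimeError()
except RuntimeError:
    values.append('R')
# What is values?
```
['P', 'Q', 'R']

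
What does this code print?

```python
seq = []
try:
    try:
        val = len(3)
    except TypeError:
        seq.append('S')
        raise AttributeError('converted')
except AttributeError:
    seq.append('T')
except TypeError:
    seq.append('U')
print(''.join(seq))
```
ST

New AttributeError raised, caught by outer AttributeError handler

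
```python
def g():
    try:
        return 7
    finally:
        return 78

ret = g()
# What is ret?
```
78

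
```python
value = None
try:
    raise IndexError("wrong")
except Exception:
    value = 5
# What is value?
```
5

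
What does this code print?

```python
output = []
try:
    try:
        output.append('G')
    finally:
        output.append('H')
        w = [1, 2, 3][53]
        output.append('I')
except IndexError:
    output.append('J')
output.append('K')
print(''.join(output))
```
GHJK

Exception in inner finally caught by outer except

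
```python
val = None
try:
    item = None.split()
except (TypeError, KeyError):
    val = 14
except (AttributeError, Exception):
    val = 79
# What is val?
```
79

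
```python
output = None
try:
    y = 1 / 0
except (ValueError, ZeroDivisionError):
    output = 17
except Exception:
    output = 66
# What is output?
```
17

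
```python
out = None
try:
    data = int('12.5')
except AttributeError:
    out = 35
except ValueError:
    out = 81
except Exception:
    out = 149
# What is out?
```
81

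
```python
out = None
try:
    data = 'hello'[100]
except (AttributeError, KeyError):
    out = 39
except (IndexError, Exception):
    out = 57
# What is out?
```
57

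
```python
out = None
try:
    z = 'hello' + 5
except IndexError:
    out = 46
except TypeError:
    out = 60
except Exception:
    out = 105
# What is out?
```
60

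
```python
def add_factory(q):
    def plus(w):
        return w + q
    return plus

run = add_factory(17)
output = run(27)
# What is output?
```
44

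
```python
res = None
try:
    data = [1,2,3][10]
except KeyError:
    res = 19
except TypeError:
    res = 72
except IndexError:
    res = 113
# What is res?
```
113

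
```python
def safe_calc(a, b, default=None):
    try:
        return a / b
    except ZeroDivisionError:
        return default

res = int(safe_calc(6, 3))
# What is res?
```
2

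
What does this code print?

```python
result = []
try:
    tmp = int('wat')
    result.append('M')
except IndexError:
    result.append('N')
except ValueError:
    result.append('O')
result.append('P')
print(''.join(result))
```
OP

ValueError is caught by its specific handler, not IndexError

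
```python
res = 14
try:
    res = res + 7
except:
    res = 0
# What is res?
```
21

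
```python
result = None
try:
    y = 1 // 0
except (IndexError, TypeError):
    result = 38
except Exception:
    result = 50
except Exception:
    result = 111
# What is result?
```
50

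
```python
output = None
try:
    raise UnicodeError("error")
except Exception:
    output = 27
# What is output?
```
27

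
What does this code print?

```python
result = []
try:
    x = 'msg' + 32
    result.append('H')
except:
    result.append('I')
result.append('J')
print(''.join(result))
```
IJ

Exception raised in try, caught by bare except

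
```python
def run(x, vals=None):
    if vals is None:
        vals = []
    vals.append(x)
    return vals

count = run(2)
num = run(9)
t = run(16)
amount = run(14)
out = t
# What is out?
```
[16]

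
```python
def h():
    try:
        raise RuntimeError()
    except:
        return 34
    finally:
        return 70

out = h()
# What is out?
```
70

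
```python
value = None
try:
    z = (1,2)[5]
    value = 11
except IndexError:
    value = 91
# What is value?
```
91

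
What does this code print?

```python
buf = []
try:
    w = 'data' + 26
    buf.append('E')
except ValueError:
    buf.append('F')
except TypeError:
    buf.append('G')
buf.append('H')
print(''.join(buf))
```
GH

TypeError is caught by its specific handler, not ValueError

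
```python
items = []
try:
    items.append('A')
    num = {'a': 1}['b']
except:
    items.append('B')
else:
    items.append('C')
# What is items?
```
['A', 'B']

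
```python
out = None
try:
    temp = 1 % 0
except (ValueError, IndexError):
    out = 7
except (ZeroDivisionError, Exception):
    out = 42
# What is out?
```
42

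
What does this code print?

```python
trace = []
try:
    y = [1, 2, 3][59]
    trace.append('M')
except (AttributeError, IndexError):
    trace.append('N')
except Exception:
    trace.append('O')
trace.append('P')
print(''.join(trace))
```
NP

IndexError matches tuple containing it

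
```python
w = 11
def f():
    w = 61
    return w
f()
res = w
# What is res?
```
11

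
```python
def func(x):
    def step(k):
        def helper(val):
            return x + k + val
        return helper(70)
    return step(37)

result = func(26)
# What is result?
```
133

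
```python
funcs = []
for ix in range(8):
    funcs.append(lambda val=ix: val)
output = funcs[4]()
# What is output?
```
4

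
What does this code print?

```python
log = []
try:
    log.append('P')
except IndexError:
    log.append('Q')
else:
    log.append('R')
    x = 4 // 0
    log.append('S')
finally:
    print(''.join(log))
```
PR

Try succeeds, else appends 'R', ZeroDivisionError in else is uncaught, finally prints before exception propagates ('S' never appended)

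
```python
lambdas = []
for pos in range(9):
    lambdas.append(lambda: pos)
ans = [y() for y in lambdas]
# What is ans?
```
[8, 8, 8, 8, 8, 8, 8, 8, 8]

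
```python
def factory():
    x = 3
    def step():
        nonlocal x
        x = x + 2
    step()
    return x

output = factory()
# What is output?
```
5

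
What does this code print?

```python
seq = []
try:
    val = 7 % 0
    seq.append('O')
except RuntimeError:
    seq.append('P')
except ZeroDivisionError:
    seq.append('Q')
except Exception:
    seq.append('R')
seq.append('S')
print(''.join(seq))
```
QS

ZeroDivisionError matches before generic Exception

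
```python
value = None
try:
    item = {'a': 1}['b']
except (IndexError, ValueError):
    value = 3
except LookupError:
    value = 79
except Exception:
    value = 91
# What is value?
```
79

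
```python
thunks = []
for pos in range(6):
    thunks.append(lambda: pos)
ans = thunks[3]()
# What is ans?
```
5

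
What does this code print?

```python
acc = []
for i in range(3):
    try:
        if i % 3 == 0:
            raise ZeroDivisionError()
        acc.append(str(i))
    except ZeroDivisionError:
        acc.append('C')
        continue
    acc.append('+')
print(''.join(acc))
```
C1+2+

continue in except skips rest of loop body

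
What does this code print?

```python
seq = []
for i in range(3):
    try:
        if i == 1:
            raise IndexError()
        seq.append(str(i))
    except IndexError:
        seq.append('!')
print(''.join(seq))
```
0!2

Exception on i=1 caught, loop continues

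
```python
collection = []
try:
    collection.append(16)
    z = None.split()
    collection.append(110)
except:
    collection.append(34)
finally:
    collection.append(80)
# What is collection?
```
[16, 34, 80]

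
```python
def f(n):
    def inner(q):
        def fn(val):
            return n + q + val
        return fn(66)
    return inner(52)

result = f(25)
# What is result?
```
143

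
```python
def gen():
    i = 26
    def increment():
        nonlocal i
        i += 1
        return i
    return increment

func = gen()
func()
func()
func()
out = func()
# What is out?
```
30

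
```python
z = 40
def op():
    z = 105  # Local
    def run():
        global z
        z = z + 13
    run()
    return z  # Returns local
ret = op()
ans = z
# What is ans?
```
53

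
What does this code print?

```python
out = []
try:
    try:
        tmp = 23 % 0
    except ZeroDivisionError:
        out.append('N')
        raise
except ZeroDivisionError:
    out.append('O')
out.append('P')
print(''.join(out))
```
NOP

raise without argument re-raises current exception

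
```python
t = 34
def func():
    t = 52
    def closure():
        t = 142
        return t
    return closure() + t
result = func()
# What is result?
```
194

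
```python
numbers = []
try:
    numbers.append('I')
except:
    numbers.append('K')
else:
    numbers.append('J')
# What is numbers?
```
['I', 'J']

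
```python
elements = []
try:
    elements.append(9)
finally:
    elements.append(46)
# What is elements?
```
[9, 46]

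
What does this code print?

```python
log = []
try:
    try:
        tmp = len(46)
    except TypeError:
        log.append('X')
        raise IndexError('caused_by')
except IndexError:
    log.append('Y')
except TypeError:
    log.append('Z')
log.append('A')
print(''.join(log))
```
XYA

IndexError raised and caught, original TypeError not re-raised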